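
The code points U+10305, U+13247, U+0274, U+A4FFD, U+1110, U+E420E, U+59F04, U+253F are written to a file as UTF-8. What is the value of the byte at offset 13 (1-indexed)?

1-indexed offset 13 is 0-indexed offset 12.
U+10305 → 4-byte form F0 90 8C 85 at offsets 0–3.
U+13247 → 4-byte form F0 93 89 87 at offsets 4–7.
U+0274 → 2-byte form C9 B4 at offsets 8–9.
U+A4FFD → 4-byte form F2 A4 BF BD at offsets 10–13.
Offset 12 falls in char 4's range; it's byte 3 of F2 A4 BF BD = 0xBF.

0xBF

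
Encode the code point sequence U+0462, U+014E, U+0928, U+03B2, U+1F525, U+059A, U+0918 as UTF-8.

U+0462: 2-byte form → D1 A2.
U+014E: 2-byte form → C5 8E.
U+0928: 3-byte form → E0 A4 A8.
U+03B2: 2-byte form → CE B2.
U+1F525: 4-byte form → F0 9F 94 A5.
U+059A: 2-byte form → D6 9A.
U+0918: 3-byte form → E0 A4 98.
Concatenated (18 bytes): D1 A2 C5 8E E0 A4 A8 CE B2 F0 9F 94 A5 D6 9A E0 A4 98.

D1 A2 C5 8E E0 A4 A8 CE B2 F0 9F 94 A5 D6 9A E0 A4 98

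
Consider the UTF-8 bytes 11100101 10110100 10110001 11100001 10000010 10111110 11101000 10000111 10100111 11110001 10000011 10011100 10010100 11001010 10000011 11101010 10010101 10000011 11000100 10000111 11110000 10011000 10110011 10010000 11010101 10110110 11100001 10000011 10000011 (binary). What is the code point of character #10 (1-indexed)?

U+10C3

Offset 0: leading byte 0xE5 = 11100101 → 3-byte char #1 = E5 B4 B1.
Offset 3: leading byte 0xE1 = 11100001 → 3-byte char #2 = E1 82 BE.
Offset 6: leading byte 0xE8 = 11101000 → 3-byte char #3 = E8 87 A7.
Offset 9: leading byte 0xF1 = 11110001 → 4-byte char #4 = F1 83 9C 94.
Offset 13: leading byte 0xCA = 11001010 → 2-byte char #5 = CA 83.
Offset 15: leading byte 0xEA = 11101010 → 3-byte char #6 = EA 95 83.
Offset 18: leading byte 0xC4 = 11000100 → 2-byte char #7 = C4 87.
Offset 20: leading byte 0xF0 = 11110000 → 4-byte char #8 = F0 98 B3 90.
Offset 24: leading byte 0xD5 = 11010101 → 2-byte char #9 = D5 B6.
Offset 26: leading byte 0xE1 = 11100001 → 3-byte char #10 = E1 83 83.
Leading byte 0xE1 = 11100001 matches 1110xxxx → 3-byte sequence.
Byte 1: 0xE1 = 11100001, payload 0001 (4 bits).
Byte 2: 0x83 = 10000011 (10xxxxxx ✓), payload 000011.
Byte 3: 0x83 = 10000011 (10xxxxxx ✓), payload 000011.
Concatenate: 0001000011000011 = 0x10C3 (16 bits → U+10C3).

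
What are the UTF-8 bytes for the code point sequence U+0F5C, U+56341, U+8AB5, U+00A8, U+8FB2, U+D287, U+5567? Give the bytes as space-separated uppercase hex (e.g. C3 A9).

U+0F5C: 3-byte form → E0 BD 9C.
U+56341: 4-byte form → F1 96 8D 81.
U+8AB5: 3-byte form → E8 AA B5.
U+00A8: 2-byte form → C2 A8.
U+8FB2: 3-byte form → E8 BE B2.
U+D287: 3-byte form → ED 8A 87.
U+5567: 3-byte form → E5 95 A7.
Concatenated (21 bytes): E0 BD 9C F1 96 8D 81 E8 AA B5 C2 A8 E8 BE B2 ED 8A 87 E5 95 A7.

E0 BD 9C F1 96 8D 81 E8 AA B5 C2 A8 E8 BE B2 ED 8A 87 E5 95 A7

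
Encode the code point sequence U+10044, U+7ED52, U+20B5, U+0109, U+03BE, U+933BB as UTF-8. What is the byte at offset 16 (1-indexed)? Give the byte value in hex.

1-indexed offset 16 is 0-indexed offset 15.
U+10044 → 4-byte form F0 90 81 84 at offsets 0–3.
U+7ED52 → 4-byte form F1 BE B5 92 at offsets 4–7.
U+20B5 → 3-byte form E2 82 B5 at offsets 8–10.
U+0109 → 2-byte form C4 89 at offsets 11–12.
U+03BE → 2-byte form CE BE at offsets 13–14.
U+933BB → 4-byte form F2 93 8E BB at offsets 15–18.
Offset 15 falls in char 6's range; it's byte 1 of F2 93 8E BB = 0xF2.

0xF2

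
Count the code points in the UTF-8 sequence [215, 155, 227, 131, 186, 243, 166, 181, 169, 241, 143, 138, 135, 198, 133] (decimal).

5

Byte at offset 0: 0xD7 = 11010111 → 2-byte char (#1). Advance 2.
Byte at offset 2: 0xE3 = 11100011 → 3-byte char (#2). Advance 3.
Byte at offset 5: 0xF3 = 11110011 → 4-byte char (#3). Advance 4.
Byte at offset 9: 0xF1 = 11110001 → 4-byte char (#4). Advance 4.
Byte at offset 13: 0xC6 = 11000110 → 2-byte char (#5). Advance 2.
Reached end at offset 15 after 5 code points.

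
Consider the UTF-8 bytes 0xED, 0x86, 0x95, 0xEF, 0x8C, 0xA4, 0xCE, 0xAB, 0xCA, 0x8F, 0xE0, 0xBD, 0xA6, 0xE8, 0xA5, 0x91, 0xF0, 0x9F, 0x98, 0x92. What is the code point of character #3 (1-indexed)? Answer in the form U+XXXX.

Offset 0: leading byte 0xED = 11101101 → 3-byte char #1 = ED 86 95.
Offset 3: leading byte 0xEF = 11101111 → 3-byte char #2 = EF 8C A4.
Offset 6: leading byte 0xCE = 11001110 → 2-byte char #3 = CE AB.
Leading byte 0xCE = 11001110 matches 110xxxxx → 2-byte sequence.
Byte 1: 0xCE = 11001110, payload 01110 (5 bits).
Byte 2: 0xAB = 10101011 (10xxxxxx ✓), payload 101011.
Concatenate: 01110101011 = 0x3AB (11 bits → U+03AB).

U+03AB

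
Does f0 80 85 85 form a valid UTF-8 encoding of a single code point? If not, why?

invalid (overlong encoding)

Leading byte 0xF0 = 11110000 → 4-byte form.
Continuation bytes all match 10xxxxxx. Payload decodes to 0x145.
But 0x145 < 0x10000, the minimum for a 4-byte sequence — this is an overlong encoding.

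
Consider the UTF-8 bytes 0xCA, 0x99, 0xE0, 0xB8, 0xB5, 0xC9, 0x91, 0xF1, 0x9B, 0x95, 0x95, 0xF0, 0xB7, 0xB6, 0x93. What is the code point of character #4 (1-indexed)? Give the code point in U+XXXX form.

Offset 0: leading byte 0xCA = 11001010 → 2-byte char #1 = CA 99.
Offset 2: leading byte 0xE0 = 11100000 → 3-byte char #2 = E0 B8 B5.
Offset 5: leading byte 0xC9 = 11001001 → 2-byte char #3 = C9 91.
Offset 7: leading byte 0xF1 = 11110001 → 4-byte char #4 = F1 9B 95 95.
Leading byte 0xF1 = 11110001 matches 11110xxx → 4-byte sequence.
Byte 1: 0xF1 = 11110001, payload 001 (3 bits).
Byte 2: 0x9B = 10011011 (10xxxxxx ✓), payload 011011.
Byte 3: 0x95 = 10010101 (10xxxxxx ✓), payload 010101.
Byte 4: 0x95 = 10010101 (10xxxxxx ✓), payload 010101.
Concatenate: 001011011010101010101 = 0x5B555 (21 bits → U+5B555).

U+5B555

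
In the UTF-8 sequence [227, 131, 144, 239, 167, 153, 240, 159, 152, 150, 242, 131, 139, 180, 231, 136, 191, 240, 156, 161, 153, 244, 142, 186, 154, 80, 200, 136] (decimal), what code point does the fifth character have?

U+723F

Offset 0: leading byte 0xE3 = 11100011 → 3-byte char #1 = E3 83 90.
Offset 3: leading byte 0xEF = 11101111 → 3-byte char #2 = EF A7 99.
Offset 6: leading byte 0xF0 = 11110000 → 4-byte char #3 = F0 9F 98 96.
Offset 10: leading byte 0xF2 = 11110010 → 4-byte char #4 = F2 83 8B B4.
Offset 14: leading byte 0xE7 = 11100111 → 3-byte char #5 = E7 88 BF.
Leading byte 0xE7 = 11100111 matches 1110xxxx → 3-byte sequence.
Byte 1: 0xE7 = 11100111, payload 0111 (4 bits).
Byte 2: 0x88 = 10001000 (10xxxxxx ✓), payload 001000.
Byte 3: 0xBF = 10111111 (10xxxxxx ✓), payload 111111.
Concatenate: 0111001000111111 = 0x723F (16 bits → U+723F).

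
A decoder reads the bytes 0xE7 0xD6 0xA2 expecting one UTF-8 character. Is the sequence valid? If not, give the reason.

Leading byte 0xE7 = 11100111 → 3-byte form.
Byte 2 is 0xD6 = 11010110, which is not 10xxxxxx — expected a continuation byte.

invalid (non-continuation byte where continuation expected)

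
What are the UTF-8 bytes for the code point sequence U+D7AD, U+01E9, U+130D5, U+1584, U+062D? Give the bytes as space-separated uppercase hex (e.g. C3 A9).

ED 9E AD C7 A9 F0 93 83 95 E1 96 84 D8 AD

U+D7AD: 3-byte form → ED 9E AD.
U+01E9: 2-byte form → C7 A9.
U+130D5: 4-byte form → F0 93 83 95.
U+1584: 3-byte form → E1 96 84.
U+062D: 2-byte form → D8 AD.
Concatenated (14 bytes): ED 9E AD C7 A9 F0 93 83 95 E1 96 84 D8 AD.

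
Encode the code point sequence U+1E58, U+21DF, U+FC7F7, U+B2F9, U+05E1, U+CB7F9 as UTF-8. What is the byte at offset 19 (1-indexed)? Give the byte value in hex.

1-indexed offset 19 is 0-indexed offset 18.
U+1E58 → 3-byte form E1 B9 98 at offsets 0–2.
U+21DF → 3-byte form E2 87 9F at offsets 3–5.
U+FC7F7 → 4-byte form F3 BC 9F B7 at offsets 6–9.
U+B2F9 → 3-byte form EB 8B B9 at offsets 10–12.
U+05E1 → 2-byte form D7 A1 at offsets 13–14.
U+CB7F9 → 4-byte form F3 8B 9F B9 at offsets 15–18.
Offset 18 falls in char 6's range; it's byte 4 of F3 8B 9F B9 = 0xB9.

0xB9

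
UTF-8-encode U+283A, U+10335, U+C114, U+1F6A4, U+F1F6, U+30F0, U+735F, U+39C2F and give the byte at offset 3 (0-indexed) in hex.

U+283A → 3-byte form E2 A0 BA at offsets 0–2.
U+10335 → 4-byte form F0 90 8C B5 at offsets 3–6.
Offset 3 falls in char 2's range; it's byte 1 of F0 90 8C B5 = 0xF0.

0xF0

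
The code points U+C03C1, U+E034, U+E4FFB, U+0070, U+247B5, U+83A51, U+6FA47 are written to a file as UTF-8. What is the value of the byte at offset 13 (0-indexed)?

U+C03C1 → 4-byte form F3 80 8F 81 at offsets 0–3.
U+E034 → 3-byte form EE 80 B4 at offsets 4–6.
U+E4FFB → 4-byte form F3 A4 BF BB at offsets 7–10.
U+0070 → 1-byte form 70 at offsets 11–11.
U+247B5 → 4-byte form F0 A4 9E B5 at offsets 12–15.
Offset 13 falls in char 5's range; it's byte 2 of F0 A4 9E B5 = 0xA4.

0xA4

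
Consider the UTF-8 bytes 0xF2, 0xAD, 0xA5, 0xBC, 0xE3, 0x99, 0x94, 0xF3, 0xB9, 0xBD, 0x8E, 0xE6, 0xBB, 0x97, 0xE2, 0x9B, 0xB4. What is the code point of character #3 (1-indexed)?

Offset 0: leading byte 0xF2 = 11110010 → 4-byte char #1 = F2 AD A5 BC.
Offset 4: leading byte 0xE3 = 11100011 → 3-byte char #2 = E3 99 94.
Offset 7: leading byte 0xF3 = 11110011 → 4-byte char #3 = F3 B9 BD 8E.
Leading byte 0xF3 = 11110011 matches 11110xxx → 4-byte sequence.
Byte 1: 0xF3 = 11110011, payload 011 (3 bits).
Byte 2: 0xB9 = 10111001 (10xxxxxx ✓), payload 111001.
Byte 3: 0xBD = 10111101 (10xxxxxx ✓), payload 111101.
Byte 4: 0x8E = 10001110 (10xxxxxx ✓), payload 001110.
Concatenate: 011111001111101001110 = 0xF9F4E (21 bits → U+F9F4E).

U+F9F4E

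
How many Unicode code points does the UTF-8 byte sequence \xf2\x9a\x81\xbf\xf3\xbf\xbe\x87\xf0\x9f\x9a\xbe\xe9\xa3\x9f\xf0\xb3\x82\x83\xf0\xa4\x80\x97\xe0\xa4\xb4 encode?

Byte at offset 0: 0xF2 = 11110010 → 4-byte char (#1). Advance 4.
Byte at offset 4: 0xF3 = 11110011 → 4-byte char (#2). Advance 4.
Byte at offset 8: 0xF0 = 11110000 → 4-byte char (#3). Advance 4.
Byte at offset 12: 0xE9 = 11101001 → 3-byte char (#4). Advance 3.
Byte at offset 15: 0xF0 = 11110000 → 4-byte char (#5). Advance 4.
Byte at offset 19: 0xF0 = 11110000 → 4-byte char (#6). Advance 4.
Byte at offset 23: 0xE0 = 11100000 → 3-byte char (#7). Advance 3.
Reached end at offset 26 after 7 code points.

7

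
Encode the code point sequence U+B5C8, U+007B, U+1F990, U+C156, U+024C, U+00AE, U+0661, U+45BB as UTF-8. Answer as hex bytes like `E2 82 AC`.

EB 97 88 7B F0 9F A6 90 EC 85 96 C9 8C C2 AE D9 A1 E4 96 BB

U+B5C8: 3-byte form → EB 97 88.
U+007B: 1-byte form → 7B.
U+1F990: 4-byte form → F0 9F A6 90.
U+C156: 3-byte form → EC 85 96.
U+024C: 2-byte form → C9 8C.
U+00AE: 2-byte form → C2 AE.
U+0661: 2-byte form → D9 A1.
U+45BB: 3-byte form → E4 96 BB.
Concatenated (20 bytes): EB 97 88 7B F0 9F A6 90 EC 85 96 C9 8C C2 AE D9 A1 E4 96 BB.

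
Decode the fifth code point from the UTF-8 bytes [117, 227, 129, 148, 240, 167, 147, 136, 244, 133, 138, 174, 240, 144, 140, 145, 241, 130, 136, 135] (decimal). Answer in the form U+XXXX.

U+10311

Offset 0: leading byte 0x75 = 01110101 → 1-byte char #1 = 75.
Offset 1: leading byte 0xE3 = 11100011 → 3-byte char #2 = E3 81 94.
Offset 4: leading byte 0xF0 = 11110000 → 4-byte char #3 = F0 A7 93 88.
Offset 8: leading byte 0xF4 = 11110100 → 4-byte char #4 = F4 85 8A AE.
Offset 12: leading byte 0xF0 = 11110000 → 4-byte char #5 = F0 90 8C 91.
Leading byte 0xF0 = 11110000 matches 11110xxx → 4-byte sequence.
Byte 1: 0xF0 = 11110000, payload 000 (3 bits).
Byte 2: 0x90 = 10010000 (10xxxxxx ✓), payload 010000.
Byte 3: 0x8C = 10001100 (10xxxxxx ✓), payload 001100.
Byte 4: 0x91 = 10010001 (10xxxxxx ✓), payload 010001.
Concatenate: 000010000001100010001 = 0x10311 (21 bits → U+10311).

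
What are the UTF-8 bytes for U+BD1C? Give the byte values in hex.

EB B4 9C

U+BD1C = 0xBD1C = 48412 decimal. In range U+0800–U+FFFF → 3-byte form: 1110xxxx 10xxxxxx 10xxxxxx.
Binary (16 bits): 1011110100011100.
Split 4+6+6: 1011 | 110100 | 011100.
Byte 1: 11101011 = 0xEB.
Byte 2: 10110100 = 0xB4.
Byte 3: 10011100 = 0x9C.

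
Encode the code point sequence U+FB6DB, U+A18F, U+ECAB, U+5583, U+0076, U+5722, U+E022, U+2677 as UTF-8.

F3 BB 9B 9B EA 86 8F EE B2 AB E5 96 83 76 E5 9C A2 EE 80 A2 E2 99 B7

U+FB6DB: 4-byte form → F3 BB 9B 9B.
U+A18F: 3-byte form → EA 86 8F.
U+ECAB: 3-byte form → EE B2 AB.
U+5583: 3-byte form → E5 96 83.
U+0076: 1-byte form → 76.
U+5722: 3-byte form → E5 9C A2.
U+E022: 3-byte form → EE 80 A2.
U+2677: 3-byte form → E2 99 B7.
Concatenated (23 bytes): F3 BB 9B 9B EA 86 8F EE B2 AB E5 96 83 76 E5 9C A2 EE 80 A2 E2 99 B7.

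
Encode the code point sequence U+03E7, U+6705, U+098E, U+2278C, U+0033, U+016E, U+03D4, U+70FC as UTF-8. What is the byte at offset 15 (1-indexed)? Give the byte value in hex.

1-indexed offset 15 is 0-indexed offset 14.
U+03E7 → 2-byte form CF A7 at offsets 0–1.
U+6705 → 3-byte form E6 9C 85 at offsets 2–4.
U+098E → 3-byte form E0 A6 8E at offsets 5–7.
U+2278C → 4-byte form F0 A2 9E 8C at offsets 8–11.
U+0033 → 1-byte form 33 at offsets 12–12.
U+016E → 2-byte form C5 AE at offsets 13–14.
Offset 14 falls in char 6's range; it's byte 2 of C5 AE = 0xAE.

0xAE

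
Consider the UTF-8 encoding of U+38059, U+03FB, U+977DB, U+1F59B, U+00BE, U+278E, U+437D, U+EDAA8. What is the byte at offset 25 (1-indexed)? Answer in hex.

0xAA

1-indexed offset 25 is 0-indexed offset 24.
U+38059 → 4-byte form F0 B8 81 99 at offsets 0–3.
U+03FB → 2-byte form CF BB at offsets 4–5.
U+977DB → 4-byte form F2 97 9F 9B at offsets 6–9.
U+1F59B → 4-byte form F0 9F 96 9B at offsets 10–13.
U+00BE → 2-byte form C2 BE at offsets 14–15.
U+278E → 3-byte form E2 9E 8E at offsets 16–18.
U+437D → 3-byte form E4 8D BD at offsets 19–21.
U+EDAA8 → 4-byte form F3 AD AA A8 at offsets 22–25.
Offset 24 falls in char 8's range; it's byte 3 of F3 AD AA A8 = 0xAA.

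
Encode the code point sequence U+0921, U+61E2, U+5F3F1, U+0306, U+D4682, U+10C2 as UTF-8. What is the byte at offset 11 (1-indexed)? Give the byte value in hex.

1-indexed offset 11 is 0-indexed offset 10.
U+0921 → 3-byte form E0 A4 A1 at offsets 0–2.
U+61E2 → 3-byte form E6 87 A2 at offsets 3–5.
U+5F3F1 → 4-byte form F1 9F 8F B1 at offsets 6–9.
U+0306 → 2-byte form CC 86 at offsets 10–11.
Offset 10 falls in char 4's range; it's byte 1 of CC 86 = 0xCC.

0xCC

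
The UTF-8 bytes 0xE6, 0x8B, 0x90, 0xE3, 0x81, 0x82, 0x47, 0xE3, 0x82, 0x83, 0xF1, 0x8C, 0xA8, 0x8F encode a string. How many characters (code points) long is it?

Byte at offset 0: 0xE6 = 11100110 → 3-byte char (#1). Advance 3.
Byte at offset 3: 0xE3 = 11100011 → 3-byte char (#2). Advance 3.
Byte at offset 6: 0x47 = 01000111 → 1-byte char (#3). Advance 1.
Byte at offset 7: 0xE3 = 11100011 → 3-byte char (#4). Advance 3.
Byte at offset 10: 0xF1 = 11110001 → 4-byte char (#5). Advance 4.
Reached end at offset 14 after 5 code points.

5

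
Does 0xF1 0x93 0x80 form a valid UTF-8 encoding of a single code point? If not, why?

Leading byte 0xF1 = 11110001 → 4-byte form, but only 3 bytes are present.

invalid (sequence truncated)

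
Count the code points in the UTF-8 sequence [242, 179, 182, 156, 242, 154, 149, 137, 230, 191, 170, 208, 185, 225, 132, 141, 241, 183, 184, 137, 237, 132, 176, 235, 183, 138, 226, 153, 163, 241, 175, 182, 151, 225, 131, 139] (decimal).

11

Byte at offset 0: 0xF2 = 11110010 → 4-byte char (#1). Advance 4.
Byte at offset 4: 0xF2 = 11110010 → 4-byte char (#2). Advance 4.
Byte at offset 8: 0xE6 = 11100110 → 3-byte char (#3). Advance 3.
Byte at offset 11: 0xD0 = 11010000 → 2-byte char (#4). Advance 2.
Byte at offset 13: 0xE1 = 11100001 → 3-byte char (#5). Advance 3.
Byte at offset 16: 0xF1 = 11110001 → 4-byte char (#6). Advance 4.
Byte at offset 20: 0xED = 11101101 → 3-byte char (#7). Advance 3.
Byte at offset 23: 0xEB = 11101011 → 3-byte char (#8). Advance 3.
Byte at offset 26: 0xE2 = 11100010 → 3-byte char (#9). Advance 3.
Byte at offset 29: 0xF1 = 11110001 → 4-byte char (#10). Advance 4.
Byte at offset 33: 0xE1 = 11100001 → 3-byte char (#11). Advance 3.
Reached end at offset 36 after 11 code points.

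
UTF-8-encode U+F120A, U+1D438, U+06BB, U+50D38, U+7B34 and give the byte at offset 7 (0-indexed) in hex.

U+F120A → 4-byte form F3 B1 88 8A at offsets 0–3.
U+1D438 → 4-byte form F0 9D 90 B8 at offsets 4–7.
Offset 7 falls in char 2's range; it's byte 4 of F0 9D 90 B8 = 0xB8.

0xB8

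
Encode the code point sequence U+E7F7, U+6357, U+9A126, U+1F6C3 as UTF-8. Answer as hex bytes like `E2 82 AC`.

U+E7F7: 3-byte form → EE 9F B7.
U+6357: 3-byte form → E6 8D 97.
U+9A126: 4-byte form → F2 9A 84 A6.
U+1F6C3: 4-byte form → F0 9F 9B 83.
Concatenated (14 bytes): EE 9F B7 E6 8D 97 F2 9A 84 A6 F0 9F 9B 83.

EE 9F B7 E6 8D 97 F2 9A 84 A6 F0 9F 9B 83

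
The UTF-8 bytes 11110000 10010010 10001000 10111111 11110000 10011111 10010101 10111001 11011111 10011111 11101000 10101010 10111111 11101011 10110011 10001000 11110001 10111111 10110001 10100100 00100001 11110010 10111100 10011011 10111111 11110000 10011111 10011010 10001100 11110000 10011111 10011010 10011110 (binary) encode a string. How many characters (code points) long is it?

10

Byte at offset 0: 0xF0 = 11110000 → 4-byte char (#1). Advance 4.
Byte at offset 4: 0xF0 = 11110000 → 4-byte char (#2). Advance 4.
Byte at offset 8: 0xDF = 11011111 → 2-byte char (#3). Advance 2.
Byte at offset 10: 0xE8 = 11101000 → 3-byte char (#4). Advance 3.
Byte at offset 13: 0xEB = 11101011 → 3-byte char (#5). Advance 3.
Byte at offset 16: 0xF1 = 11110001 → 4-byte char (#6). Advance 4.
Byte at offset 20: 0x21 = 00100001 → 1-byte char (#7). Advance 1.
Byte at offset 21: 0xF2 = 11110010 → 4-byte char (#8). Advance 4.
Byte at offset 25: 0xF0 = 11110000 → 4-byte char (#9). Advance 4.
Byte at offset 29: 0xF0 = 11110000 → 4-byte char (#10). Advance 4.
Reached end at offset 33 after 10 code points.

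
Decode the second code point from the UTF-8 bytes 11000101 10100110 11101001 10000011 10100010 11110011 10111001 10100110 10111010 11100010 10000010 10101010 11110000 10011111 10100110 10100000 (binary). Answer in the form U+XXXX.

Offset 0: leading byte 0xC5 = 11000101 → 2-byte char #1 = C5 A6.
Offset 2: leading byte 0xE9 = 11101001 → 3-byte char #2 = E9 83 A2.
Leading byte 0xE9 = 11101001 matches 1110xxxx → 3-byte sequence.
Byte 1: 0xE9 = 11101001, payload 1001 (4 bits).
Byte 2: 0x83 = 10000011 (10xxxxxx ✓), payload 000011.
Byte 3: 0xA2 = 10100010 (10xxxxxx ✓), payload 100010.
Concatenate: 1001000011100010 = 0x90E2 (16 bits → U+90E2).

U+90E2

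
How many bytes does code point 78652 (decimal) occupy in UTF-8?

U+1333C = 0x1333C. UTF-8 uses 1 byte below 0x80, 2 below 0x800, 3 below 0x10000, 4 up to 0x10FFFF. 0x1333C is in U+10000–U+10FFFF → 4 bytes.

4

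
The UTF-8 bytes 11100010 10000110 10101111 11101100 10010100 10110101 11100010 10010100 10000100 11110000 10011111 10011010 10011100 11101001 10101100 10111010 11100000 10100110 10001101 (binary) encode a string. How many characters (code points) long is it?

Byte at offset 0: 0xE2 = 11100010 → 3-byte char (#1). Advance 3.
Byte at offset 3: 0xEC = 11101100 → 3-byte char (#2). Advance 3.
Byte at offset 6: 0xE2 = 11100010 → 3-byte char (#3). Advance 3.
Byte at offset 9: 0xF0 = 11110000 → 4-byte char (#4). Advance 4.
Byte at offset 13: 0xE9 = 11101001 → 3-byte char (#5). Advance 3.
Byte at offset 16: 0xE0 = 11100000 → 3-byte char (#6). Advance 3.
Reached end at offset 19 after 6 code points.

6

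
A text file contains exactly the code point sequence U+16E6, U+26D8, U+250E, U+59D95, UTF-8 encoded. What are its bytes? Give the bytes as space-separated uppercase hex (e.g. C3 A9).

E1 9B A6 E2 9B 98 E2 94 8E F1 99 B6 95

U+16E6: 3-byte form → E1 9B A6.
U+26D8: 3-byte form → E2 9B 98.
U+250E: 3-byte form → E2 94 8E.
U+59D95: 4-byte form → F1 99 B6 95.
Concatenated (13 bytes): E1 9B A6 E2 9B 98 E2 94 8E F1 99 B6 95.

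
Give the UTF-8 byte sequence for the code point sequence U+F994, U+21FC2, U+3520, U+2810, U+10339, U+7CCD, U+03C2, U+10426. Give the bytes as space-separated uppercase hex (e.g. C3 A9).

U+F994: 3-byte form → EF A6 94.
U+21FC2: 4-byte form → F0 A1 BF 82.
U+3520: 3-byte form → E3 94 A0.
U+2810: 3-byte form → E2 A0 90.
U+10339: 4-byte form → F0 90 8C B9.
U+7CCD: 3-byte form → E7 B3 8D.
U+03C2: 2-byte form → CF 82.
U+10426: 4-byte form → F0 90 90 A6.
Concatenated (26 bytes): EF A6 94 F0 A1 BF 82 E3 94 A0 E2 A0 90 F0 90 8C B9 E7 B3 8D CF 82 F0 90 90 A6.

EF A6 94 F0 A1 BF 82 E3 94 A0 E2 A0 90 F0 90 8C B9 E7 B3 8D CF 82 F0 90 90 A6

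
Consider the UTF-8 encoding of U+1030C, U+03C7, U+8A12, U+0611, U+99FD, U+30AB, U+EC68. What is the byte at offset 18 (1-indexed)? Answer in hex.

1-indexed offset 18 is 0-indexed offset 17.
U+1030C → 4-byte form F0 90 8C 8C at offsets 0–3.
U+03C7 → 2-byte form CF 87 at offsets 4–5.
U+8A12 → 3-byte form E8 A8 92 at offsets 6–8.
U+0611 → 2-byte form D8 91 at offsets 9–10.
U+99FD → 3-byte form E9 A7 BD at offsets 11–13.
U+30AB → 3-byte form E3 82 AB at offsets 14–16.
U+EC68 → 3-byte form EE B1 A8 at offsets 17–19.
Offset 17 falls in char 7's range; it's byte 1 of EE B1 A8 = 0xEE.

0xEE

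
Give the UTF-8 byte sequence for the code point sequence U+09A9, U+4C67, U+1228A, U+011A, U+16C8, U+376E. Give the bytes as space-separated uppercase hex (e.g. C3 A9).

U+09A9: 3-byte form → E0 A6 A9.
U+4C67: 3-byte form → E4 B1 A7.
U+1228A: 4-byte form → F0 92 8A 8A.
U+011A: 2-byte form → C4 9A.
U+16C8: 3-byte form → E1 9B 88.
U+376E: 3-byte form → E3 9D AE.
Concatenated (18 bytes): E0 A6 A9 E4 B1 A7 F0 92 8A 8A C4 9A E1 9B 88 E3 9D AE.

E0 A6 A9 E4 B1 A7 F0 92 8A 8A C4 9A E1 9B 88 E3 9D AE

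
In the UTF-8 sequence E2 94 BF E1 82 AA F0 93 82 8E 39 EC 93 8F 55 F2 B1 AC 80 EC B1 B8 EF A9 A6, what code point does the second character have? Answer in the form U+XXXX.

Offset 0: leading byte 0xE2 = 11100010 → 3-byte char #1 = E2 94 BF.
Offset 3: leading byte 0xE1 = 11100001 → 3-byte char #2 = E1 82 AA.
Leading byte 0xE1 = 11100001 matches 1110xxxx → 3-byte sequence.
Byte 1: 0xE1 = 11100001, payload 0001 (4 bits).
Byte 2: 0x82 = 10000010 (10xxxxxx ✓), payload 000010.
Byte 3: 0xAA = 10101010 (10xxxxxx ✓), payload 101010.
Concatenate: 0001000010101010 = 0x10AA (16 bits → U+10AA).

U+10AA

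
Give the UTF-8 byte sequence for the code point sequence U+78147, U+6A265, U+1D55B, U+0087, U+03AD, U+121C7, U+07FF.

U+78147: 4-byte form → F1 B8 85 87.
U+6A265: 4-byte form → F1 AA 89 A5.
U+1D55B: 4-byte form → F0 9D 95 9B.
U+0087: 2-byte form → C2 87.
U+03AD: 2-byte form → CE AD.
U+121C7: 4-byte form → F0 92 87 87.
U+07FF: 2-byte form → DF BF.
Concatenated (22 bytes): F1 B8 85 87 F1 AA 89 A5 F0 9D 95 9B C2 87 CE AD F0 92 87 87 DF BF.

F1 B8 85 87 F1 AA 89 A5 F0 9D 95 9B C2 87 CE AD F0 92 87 87 DF BF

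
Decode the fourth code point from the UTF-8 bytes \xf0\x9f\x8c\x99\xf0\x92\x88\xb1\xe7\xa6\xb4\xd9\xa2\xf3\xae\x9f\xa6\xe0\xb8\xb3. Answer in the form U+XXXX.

U+0662

Offset 0: leading byte 0xF0 = 11110000 → 4-byte char #1 = F0 9F 8C 99.
Offset 4: leading byte 0xF0 = 11110000 → 4-byte char #2 = F0 92 88 B1.
Offset 8: leading byte 0xE7 = 11100111 → 3-byte char #3 = E7 A6 B4.
Offset 11: leading byte 0xD9 = 11011001 → 2-byte char #4 = D9 A2.
Leading byte 0xD9 = 11011001 matches 110xxxxx → 2-byte sequence.
Byte 1: 0xD9 = 11011001, payload 11001 (5 bits).
Byte 2: 0xA2 = 10100010 (10xxxxxx ✓), payload 100010.
Concatenate: 11001100010 = 0x662 (11 bits → U+0662).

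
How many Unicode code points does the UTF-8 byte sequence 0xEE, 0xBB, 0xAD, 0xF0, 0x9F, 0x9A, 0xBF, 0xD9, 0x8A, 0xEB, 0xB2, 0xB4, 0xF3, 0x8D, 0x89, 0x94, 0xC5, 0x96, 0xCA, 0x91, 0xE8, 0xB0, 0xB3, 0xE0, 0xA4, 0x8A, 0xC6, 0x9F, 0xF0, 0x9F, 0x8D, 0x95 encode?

11

Byte at offset 0: 0xEE = 11101110 → 3-byte char (#1). Advance 3.
Byte at offset 3: 0xF0 = 11110000 → 4-byte char (#2). Advance 4.
Byte at offset 7: 0xD9 = 11011001 → 2-byte char (#3). Advance 2.
Byte at offset 9: 0xEB = 11101011 → 3-byte char (#4). Advance 3.
Byte at offset 12: 0xF3 = 11110011 → 4-byte char (#5). Advance 4.
Byte at offset 16: 0xC5 = 11000101 → 2-byte char (#6). Advance 2.
Byte at offset 18: 0xCA = 11001010 → 2-byte char (#7). Advance 2.
Byte at offset 20: 0xE8 = 11101000 → 3-byte char (#8). Advance 3.
Byte at offset 23: 0xE0 = 11100000 → 3-byte char (#9). Advance 3.
Byte at offset 26: 0xC6 = 11000110 → 2-byte char (#10). Advance 2.
Byte at offset 28: 0xF0 = 11110000 → 4-byte char (#11). Advance 4.
Reached end at offset 32 after 11 code points.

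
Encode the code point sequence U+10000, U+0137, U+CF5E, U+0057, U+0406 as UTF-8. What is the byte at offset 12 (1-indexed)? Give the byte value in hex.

0x86

1-indexed offset 12 is 0-indexed offset 11.
U+10000 → 4-byte form F0 90 80 80 at offsets 0–3.
U+0137 → 2-byte form C4 B7 at offsets 4–5.
U+CF5E → 3-byte form EC BD 9E at offsets 6–8.
U+0057 → 1-byte form 57 at offsets 9–9.
U+0406 → 2-byte form D0 86 at offsets 10–11.
Offset 11 falls in char 5's range; it's byte 2 of D0 86 = 0x86.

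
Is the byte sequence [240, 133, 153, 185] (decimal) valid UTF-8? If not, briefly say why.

Leading byte 0xF0 = 11110000 → 4-byte form.
Continuation bytes all match 10xxxxxx. Payload decodes to 0x5679.
But 0x5679 < 0x10000, the minimum for a 4-byte sequence — this is an overlong encoding.

invalid (overlong encoding)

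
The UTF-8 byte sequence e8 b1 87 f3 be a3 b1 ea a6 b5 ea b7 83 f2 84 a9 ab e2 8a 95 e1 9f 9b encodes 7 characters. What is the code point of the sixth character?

Offset 0: leading byte 0xE8 = 11101000 → 3-byte char #1 = E8 B1 87.
Offset 3: leading byte 0xF3 = 11110011 → 4-byte char #2 = F3 BE A3 B1.
Offset 7: leading byte 0xEA = 11101010 → 3-byte char #3 = EA A6 B5.
Offset 10: leading byte 0xEA = 11101010 → 3-byte char #4 = EA B7 83.
Offset 13: leading byte 0xF2 = 11110010 → 4-byte char #5 = F2 84 A9 AB.
Offset 17: leading byte 0xE2 = 11100010 → 3-byte char #6 = E2 8A 95.
Leading byte 0xE2 = 11100010 matches 1110xxxx → 3-byte sequence.
Byte 1: 0xE2 = 11100010, payload 0010 (4 bits).
Byte 2: 0x8A = 10001010 (10xxxxxx ✓), payload 001010.
Byte 3: 0x95 = 10010101 (10xxxxxx ✓), payload 010101.
Concatenate: 0010001010010101 = 0x2295 (16 bits → U+2295).

U+2295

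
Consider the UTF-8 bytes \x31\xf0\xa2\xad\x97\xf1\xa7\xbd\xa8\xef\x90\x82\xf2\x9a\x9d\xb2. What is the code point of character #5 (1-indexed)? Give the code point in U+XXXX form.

Offset 0: leading byte 0x31 = 00110001 → 1-byte char #1 = 31.
Offset 1: leading byte 0xF0 = 11110000 → 4-byte char #2 = F0 A2 AD 97.
Offset 5: leading byte 0xF1 = 11110001 → 4-byte char #3 = F1 A7 BD A8.
Offset 9: leading byte 0xEF = 11101111 → 3-byte char #4 = EF 90 82.
Offset 12: leading byte 0xF2 = 11110010 → 4-byte char #5 = F2 9A 9D B2.
Leading byte 0xF2 = 11110010 matches 11110xxx → 4-byte sequence.
Byte 1: 0xF2 = 11110010, payload 010 (3 bits).
Byte 2: 0x9A = 10011010 (10xxxxxx ✓), payload 011010.
Byte 3: 0x9D = 10011101 (10xxxxxx ✓), payload 011101.
Byte 4: 0xB2 = 10110010 (10xxxxxx ✓), payload 110010.
Concatenate: 010011010011101110010 = 0x9A772 (21 bits → U+9A772).

U+9A772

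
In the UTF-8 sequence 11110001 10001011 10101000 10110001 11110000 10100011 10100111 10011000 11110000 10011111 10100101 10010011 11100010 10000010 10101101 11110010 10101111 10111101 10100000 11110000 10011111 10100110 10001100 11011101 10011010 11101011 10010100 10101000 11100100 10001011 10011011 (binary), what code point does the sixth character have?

Offset 0: leading byte 0xF1 = 11110001 → 4-byte char #1 = F1 8B A8 B1.
Offset 4: leading byte 0xF0 = 11110000 → 4-byte char #2 = F0 A3 A7 98.
Offset 8: leading byte 0xF0 = 11110000 → 4-byte char #3 = F0 9F A5 93.
Offset 12: leading byte 0xE2 = 11100010 → 3-byte char #4 = E2 82 AD.
Offset 15: leading byte 0xF2 = 11110010 → 4-byte char #5 = F2 AF BD A0.
Offset 19: leading byte 0xF0 = 11110000 → 4-byte char #6 = F0 9F A6 8C.
Leading byte 0xF0 = 11110000 matches 11110xxx → 4-byte sequence.
Byte 1: 0xF0 = 11110000, payload 000 (3 bits).
Byte 2: 0x9F = 10011111 (10xxxxxx ✓), payload 011111.
Byte 3: 0xA6 = 10100110 (10xxxxxx ✓), payload 100110.
Byte 4: 0x8C = 10001100 (10xxxxxx ✓), payload 001100.
Concatenate: 000011111100110001100 = 0x1F98C (21 bits → U+1F98C).

U+1F98C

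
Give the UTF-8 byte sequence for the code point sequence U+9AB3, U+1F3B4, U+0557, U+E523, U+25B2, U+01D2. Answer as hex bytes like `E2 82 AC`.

E9 AA B3 F0 9F 8E B4 D5 97 EE 94 A3 E2 96 B2 C7 92

U+9AB3: 3-byte form → E9 AA B3.
U+1F3B4: 4-byte form → F0 9F 8E B4.
U+0557: 2-byte form → D5 97.
U+E523: 3-byte form → EE 94 A3.
U+25B2: 3-byte form → E2 96 B2.
U+01D2: 2-byte form → C7 92.
Concatenated (17 bytes): E9 AA B3 F0 9F 8E B4 D5 97 EE 94 A3 E2 96 B2 C7 92.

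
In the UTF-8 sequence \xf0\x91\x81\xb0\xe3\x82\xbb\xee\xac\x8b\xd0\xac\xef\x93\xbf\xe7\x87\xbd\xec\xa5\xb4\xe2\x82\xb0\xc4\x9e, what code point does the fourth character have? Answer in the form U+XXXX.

U+042C

Offset 0: leading byte 0xF0 = 11110000 → 4-byte char #1 = F0 91 81 B0.
Offset 4: leading byte 0xE3 = 11100011 → 3-byte char #2 = E3 82 BB.
Offset 7: leading byte 0xEE = 11101110 → 3-byte char #3 = EE AC 8B.
Offset 10: leading byte 0xD0 = 11010000 → 2-byte char #4 = D0 AC.
Leading byte 0xD0 = 11010000 matches 110xxxxx → 2-byte sequence.
Byte 1: 0xD0 = 11010000, payload 10000 (5 bits).
Byte 2: 0xAC = 10101100 (10xxxxxx ✓), payload 101100.
Concatenate: 10000101100 = 0x42C (11 bits → U+042C).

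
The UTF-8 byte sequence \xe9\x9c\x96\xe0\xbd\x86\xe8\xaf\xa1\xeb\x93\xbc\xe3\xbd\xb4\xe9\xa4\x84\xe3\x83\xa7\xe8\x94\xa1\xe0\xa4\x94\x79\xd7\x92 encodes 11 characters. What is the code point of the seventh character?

U+30E7

Offset 0: leading byte 0xE9 = 11101001 → 3-byte char #1 = E9 9C 96.
Offset 3: leading byte 0xE0 = 11100000 → 3-byte char #2 = E0 BD 86.
Offset 6: leading byte 0xE8 = 11101000 → 3-byte char #3 = E8 AF A1.
Offset 9: leading byte 0xEB = 11101011 → 3-byte char #4 = EB 93 BC.
Offset 12: leading byte 0xE3 = 11100011 → 3-byte char #5 = E3 BD B4.
Offset 15: leading byte 0xE9 = 11101001 → 3-byte char #6 = E9 A4 84.
Offset 18: leading byte 0xE3 = 11100011 → 3-byte char #7 = E3 83 A7.
Leading byte 0xE3 = 11100011 matches 1110xxxx → 3-byte sequence.
Byte 1: 0xE3 = 11100011, payload 0011 (4 bits).
Byte 2: 0x83 = 10000011 (10xxxxxx ✓), payload 000011.
Byte 3: 0xA7 = 10100111 (10xxxxxx ✓), payload 100111.
Concatenate: 0011000011100111 = 0x30E7 (16 bits → U+30E7).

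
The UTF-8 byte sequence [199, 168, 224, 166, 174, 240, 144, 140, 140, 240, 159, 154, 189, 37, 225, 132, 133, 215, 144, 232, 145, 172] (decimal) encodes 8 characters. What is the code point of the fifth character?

U+0025

Offset 0: leading byte 0xC7 = 11000111 → 2-byte char #1 = C7 A8.
Offset 2: leading byte 0xE0 = 11100000 → 3-byte char #2 = E0 A6 AE.
Offset 5: leading byte 0xF0 = 11110000 → 4-byte char #3 = F0 90 8C 8C.
Offset 9: leading byte 0xF0 = 11110000 → 4-byte char #4 = F0 9F 9A BD.
Offset 13: leading byte 0x25 = 00100101 → 1-byte char #5 = 25.
Leading byte 0x25 = 00100101 matches 0xxxxxxx → 1-byte sequence.
Byte 1: 0x25 = 00100101, payload 0100101 (7 bits).
Concatenate: 0100101 = 0x25 (7 bits → U+0025).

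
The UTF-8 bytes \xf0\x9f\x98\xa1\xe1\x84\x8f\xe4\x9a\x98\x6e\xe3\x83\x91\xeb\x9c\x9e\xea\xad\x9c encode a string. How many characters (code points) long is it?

Byte at offset 0: 0xF0 = 11110000 → 4-byte char (#1). Advance 4.
Byte at offset 4: 0xE1 = 11100001 → 3-byte char (#2). Advance 3.
Byte at offset 7: 0xE4 = 11100100 → 3-byte char (#3). Advance 3.
Byte at offset 10: 0x6E = 01101110 → 1-byte char (#4). Advance 1.
Byte at offset 11: 0xE3 = 11100011 → 3-byte char (#5). Advance 3.
Byte at offset 14: 0xEB = 11101011 → 3-byte char (#6). Advance 3.
Byte at offset 17: 0xEA = 11101010 → 3-byte char (#7). Advance 3.
Reached end at offset 20 after 7 code points.

7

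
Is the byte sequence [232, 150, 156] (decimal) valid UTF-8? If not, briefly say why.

valid

Leading byte 0xE8 = 11101000 → 3-byte form.
Continuation bytes 0x96=10010110, 0x9C=10011100 all match 10xxxxxx.
Decoded value 0x859C is ≥ 0x800 (shortest form) and not a surrogate.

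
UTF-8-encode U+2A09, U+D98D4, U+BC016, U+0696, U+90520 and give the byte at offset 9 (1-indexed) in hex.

0xBC

1-indexed offset 9 is 0-indexed offset 8.
U+2A09 → 3-byte form E2 A8 89 at offsets 0–2.
U+D98D4 → 4-byte form F3 99 A3 94 at offsets 3–6.
U+BC016 → 4-byte form F2 BC 80 96 at offsets 7–10.
Offset 8 falls in char 3's range; it's byte 2 of F2 BC 80 96 = 0xBC.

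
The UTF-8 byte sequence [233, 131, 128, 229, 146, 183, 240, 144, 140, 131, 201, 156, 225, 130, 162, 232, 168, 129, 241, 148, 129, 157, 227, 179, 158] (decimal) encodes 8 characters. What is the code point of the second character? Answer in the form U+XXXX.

U+54B7

Offset 0: leading byte 0xE9 = 11101001 → 3-byte char #1 = E9 83 80.
Offset 3: leading byte 0xE5 = 11100101 → 3-byte char #2 = E5 92 B7.
Leading byte 0xE5 = 11100101 matches 1110xxxx → 3-byte sequence.
Byte 1: 0xE5 = 11100101, payload 0101 (4 bits).
Byte 2: 0x92 = 10010010 (10xxxxxx ✓), payload 010010.
Byte 3: 0xB7 = 10110111 (10xxxxxx ✓), payload 110111.
Concatenate: 0101010010110111 = 0x54B7 (16 bits → U+54B7).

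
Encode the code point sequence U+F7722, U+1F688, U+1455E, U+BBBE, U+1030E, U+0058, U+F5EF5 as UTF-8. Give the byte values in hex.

U+F7722: 4-byte form → F3 B7 9C A2.
U+1F688: 4-byte form → F0 9F 9A 88.
U+1455E: 4-byte form → F0 94 95 9E.
U+BBBE: 3-byte form → EB AE BE.
U+1030E: 4-byte form → F0 90 8C 8E.
U+0058: 1-byte form → 58.
U+F5EF5: 4-byte form → F3 B5 BB B5.
Concatenated (24 bytes): F3 B7 9C A2 F0 9F 9A 88 F0 94 95 9E EB AE BE F0 90 8C 8E 58 F3 B5 BB B5.

F3 B7 9C A2 F0 9F 9A 88 F0 94 95 9E EB AE BE F0 90 8C 8E 58 F3 B5 BB B5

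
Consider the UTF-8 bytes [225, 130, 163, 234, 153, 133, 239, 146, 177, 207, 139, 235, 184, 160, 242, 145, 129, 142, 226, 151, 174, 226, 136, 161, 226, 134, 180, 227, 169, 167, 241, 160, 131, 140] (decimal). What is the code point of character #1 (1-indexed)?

U+10A3

Offset 0: leading byte 0xE1 = 11100001 → 3-byte char #1 = E1 82 A3.
Leading byte 0xE1 = 11100001 matches 1110xxxx → 3-byte sequence.
Byte 1: 0xE1 = 11100001, payload 0001 (4 bits).
Byte 2: 0x82 = 10000010 (10xxxxxx ✓), payload 000010.
Byte 3: 0xA3 = 10100011 (10xxxxxx ✓), payload 100011.
Concatenate: 0001000010100011 = 0x10A3 (16 bits → U+10A3).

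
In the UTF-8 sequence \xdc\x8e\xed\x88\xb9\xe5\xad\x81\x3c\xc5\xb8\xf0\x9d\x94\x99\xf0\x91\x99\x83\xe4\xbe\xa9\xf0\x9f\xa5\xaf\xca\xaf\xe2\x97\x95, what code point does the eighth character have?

Offset 0: leading byte 0xDC = 11011100 → 2-byte char #1 = DC 8E.
Offset 2: leading byte 0xED = 11101101 → 3-byte char #2 = ED 88 B9.
Offset 5: leading byte 0xE5 = 11100101 → 3-byte char #3 = E5 AD 81.
Offset 8: leading byte 0x3C = 00111100 → 1-byte char #4 = 3C.
Offset 9: leading byte 0xC5 = 11000101 → 2-byte char #5 = C5 B8.
Offset 11: leading byte 0xF0 = 11110000 → 4-byte char #6 = F0 9D 94 99.
Offset 15: leading byte 0xF0 = 11110000 → 4-byte char #7 = F0 91 99 83.
Offset 19: leading byte 0xE4 = 11100100 → 3-byte char #8 = E4 BE A9.
Leading byte 0xE4 = 11100100 matches 1110xxxx → 3-byte sequence.
Byte 1: 0xE4 = 11100100, payload 0100 (4 bits).
Byte 2: 0xBE = 10111110 (10xxxxxx ✓), payload 111110.
Byte 3: 0xA9 = 10101001 (10xxxxxx ✓), payload 101001.
Concatenate: 0100111110101001 = 0x4FA9 (16 bits → U+4FA9).

U+4FA9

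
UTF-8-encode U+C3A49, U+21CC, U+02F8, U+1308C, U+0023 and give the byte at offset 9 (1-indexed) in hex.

1-indexed offset 9 is 0-indexed offset 8.
U+C3A49 → 4-byte form F3 83 A9 89 at offsets 0–3.
U+21CC → 3-byte form E2 87 8C at offsets 4–6.
U+02F8 → 2-byte form CB B8 at offsets 7–8.
Offset 8 falls in char 3's range; it's byte 2 of CB B8 = 0xB8.

0xB8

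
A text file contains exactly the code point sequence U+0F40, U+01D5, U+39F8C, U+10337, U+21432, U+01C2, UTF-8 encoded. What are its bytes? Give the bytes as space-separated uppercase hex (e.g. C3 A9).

E0 BD 80 C7 95 F0 B9 BE 8C F0 90 8C B7 F0 A1 90 B2 C7 82

U+0F40: 3-byte form → E0 BD 80.
U+01D5: 2-byte form → C7 95.
U+39F8C: 4-byte form → F0 B9 BE 8C.
U+10337: 4-byte form → F0 90 8C B7.
U+21432: 4-byte form → F0 A1 90 B2.
U+01C2: 2-byte form → C7 82.
Concatenated (19 bytes): E0 BD 80 C7 95 F0 B9 BE 8C F0 90 8C B7 F0 A1 90 B2 C7 82.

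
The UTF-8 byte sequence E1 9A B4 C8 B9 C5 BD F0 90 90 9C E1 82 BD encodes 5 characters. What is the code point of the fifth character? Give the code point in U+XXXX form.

Offset 0: leading byte 0xE1 = 11100001 → 3-byte char #1 = E1 9A B4.
Offset 3: leading byte 0xC8 = 11001000 → 2-byte char #2 = C8 B9.
Offset 5: leading byte 0xC5 = 11000101 → 2-byte char #3 = C5 BD.
Offset 7: leading byte 0xF0 = 11110000 → 4-byte char #4 = F0 90 90 9C.
Offset 11: leading byte 0xE1 = 11100001 → 3-byte char #5 = E1 82 BD.
Leading byte 0xE1 = 11100001 matches 1110xxxx → 3-byte sequence.
Byte 1: 0xE1 = 11100001, payload 0001 (4 bits).
Byte 2: 0x82 = 10000010 (10xxxxxx ✓), payload 000010.
Byte 3: 0xBD = 10111101 (10xxxxxx ✓), payload 111101.
Concatenate: 0001000010111101 = 0x10BD (16 bits → U+10BD).

U+10BD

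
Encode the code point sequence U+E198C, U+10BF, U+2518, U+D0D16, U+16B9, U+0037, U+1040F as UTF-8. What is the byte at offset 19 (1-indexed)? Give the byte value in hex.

0xF0

1-indexed offset 19 is 0-indexed offset 18.
U+E198C → 4-byte form F3 A1 A6 8C at offsets 0–3.
U+10BF → 3-byte form E1 82 BF at offsets 4–6.
U+2518 → 3-byte form E2 94 98 at offsets 7–9.
U+D0D16 → 4-byte form F3 90 B4 96 at offsets 10–13.
U+16B9 → 3-byte form E1 9A B9 at offsets 14–16.
U+0037 → 1-byte form 37 at offsets 17–17.
U+1040F → 4-byte form F0 90 90 8F at offsets 18–21.
Offset 18 falls in char 7's range; it's byte 1 of F0 90 90 8F = 0xF0.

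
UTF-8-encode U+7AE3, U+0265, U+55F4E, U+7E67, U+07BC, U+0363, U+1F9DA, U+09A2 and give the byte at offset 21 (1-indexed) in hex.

1-indexed offset 21 is 0-indexed offset 20.
U+7AE3 → 3-byte form E7 AB A3 at offsets 0–2.
U+0265 → 2-byte form C9 A5 at offsets 3–4.
U+55F4E → 4-byte form F1 95 BD 8E at offsets 5–8.
U+7E67 → 3-byte form E7 B9 A7 at offsets 9–11.
U+07BC → 2-byte form DE BC at offsets 12–13.
U+0363 → 2-byte form CD A3 at offsets 14–15.
U+1F9DA → 4-byte form F0 9F A7 9A at offsets 16–19.
U+09A2 → 3-byte form E0 A6 A2 at offsets 20–22.
Offset 20 falls in char 8's range; it's byte 1 of E0 A6 A2 = 0xE0.

0xE0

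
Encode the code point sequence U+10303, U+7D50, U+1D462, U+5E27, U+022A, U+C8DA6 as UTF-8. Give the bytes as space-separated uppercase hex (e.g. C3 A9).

U+10303: 4-byte form → F0 90 8C 83.
U+7D50: 3-byte form → E7 B5 90.
U+1D462: 4-byte form → F0 9D 91 A2.
U+5E27: 3-byte form → E5 B8 A7.
U+022A: 2-byte form → C8 AA.
U+C8DA6: 4-byte form → F3 88 B6 A6.
Concatenated (20 bytes): F0 90 8C 83 E7 B5 90 F0 9D 91 A2 E5 B8 A7 C8 AA F3 88 B6 A6.

F0 90 8C 83 E7 B5 90 F0 9D 91 A2 E5 B8 A7 C8 AA F3 88 B6 A6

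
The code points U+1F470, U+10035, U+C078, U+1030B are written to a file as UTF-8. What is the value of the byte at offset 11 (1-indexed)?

0xB8

1-indexed offset 11 is 0-indexed offset 10.
U+1F470 → 4-byte form F0 9F 91 B0 at offsets 0–3.
U+10035 → 4-byte form F0 90 80 B5 at offsets 4–7.
U+C078 → 3-byte form EC 81 B8 at offsets 8–10.
Offset 10 falls in char 3's range; it's byte 3 of EC 81 B8 = 0xB8.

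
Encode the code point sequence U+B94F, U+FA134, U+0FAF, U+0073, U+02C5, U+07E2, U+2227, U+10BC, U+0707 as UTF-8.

U+B94F: 3-byte form → EB A5 8F.
U+FA134: 4-byte form → F3 BA 84 B4.
U+0FAF: 3-byte form → E0 BE AF.
U+0073: 1-byte form → 73.
U+02C5: 2-byte form → CB 85.
U+07E2: 2-byte form → DF A2.
U+2227: 3-byte form → E2 88 A7.
U+10BC: 3-byte form → E1 82 BC.
U+0707: 2-byte form → DC 87.
Concatenated (23 bytes): EB A5 8F F3 BA 84 B4 E0 BE AF 73 CB 85 DF A2 E2 88 A7 E1 82 BC DC 87.

EB A5 8F F3 BA 84 B4 E0 BE AF 73 CB 85 DF A2 E2 88 A7 E1 82 BC DC 87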